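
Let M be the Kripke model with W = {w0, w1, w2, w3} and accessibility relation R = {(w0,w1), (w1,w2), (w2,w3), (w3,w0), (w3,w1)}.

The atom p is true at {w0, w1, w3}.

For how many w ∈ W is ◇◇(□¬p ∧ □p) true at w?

0

w0: successors {w1}; ◇(□¬p ∧ □p) there: w1:F. ✗
w1: successors {w2}; ◇(□¬p ∧ □p) there: w2:F. ✗
w2: successors {w3}; ◇(□¬p ∧ □p) there: w3:F. ✗
w3: successors {w0, w1}; ◇(□¬p ∧ □p) there: w0:F, w1:F. ✗
Satisfying worlds: ∅.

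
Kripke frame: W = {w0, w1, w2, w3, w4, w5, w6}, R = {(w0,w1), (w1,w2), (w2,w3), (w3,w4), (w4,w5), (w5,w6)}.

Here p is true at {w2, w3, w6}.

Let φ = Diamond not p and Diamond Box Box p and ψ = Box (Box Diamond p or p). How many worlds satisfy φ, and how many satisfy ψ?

3 and 6

For Diamond not p and Diamond Box Box p:
w0: Diamond not p is T, Diamond Box Box p is T. ✓
w1: Diamond not p is F, Diamond Box Box p is F. ✗
w2: Diamond not p is F, Diamond Box Box p is F. ✗
w3: Diamond not p is T, Diamond Box Box p is T. ✓
w4: Diamond not p is T, Diamond Box Box p is T. ✓
w5: Diamond not p is F, Diamond Box Box p is T. ✗
w6: Diamond not p is F, Diamond Box Box p is F. ✗
— 3 worlds.
For Box (Box Diamond p or p):
w0: successors {w1}; Box Diamond p or p there: w1:T. ✓
w1: successors {w2}; Box Diamond p or p there: w2:T. ✓
w2: successors {w3}; Box Diamond p or p there: w3:T. ✓
w3: successors {w4}; Box Diamond p or p there: w4:T. ✓
w4: successors {w5}; Box Diamond p or p there: w5:F. ✗
w5: successors {w6}; Box Diamond p or p there: w6:T. ✓
w6: no successors, so Box (Box Diamond p or p) holds vacuously. ✓
— 6 worlds.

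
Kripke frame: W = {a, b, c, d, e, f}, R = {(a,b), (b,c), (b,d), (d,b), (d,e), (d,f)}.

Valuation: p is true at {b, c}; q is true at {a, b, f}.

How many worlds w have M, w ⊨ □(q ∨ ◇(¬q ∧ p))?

a: successors {b}; q ∨ ◇(¬q ∧ p) there: b:T. ✓
b: successors {c, d}; q ∨ ◇(¬q ∧ p) there: c:F, d:F. ✗
c: no successors, so □(q ∨ ◇(¬q ∧ p)) holds vacuously. ✓
d: successors {b, e, f}; q ∨ ◇(¬q ∧ p) there: b:T, e:F, f:T. ✗
e: no successors, so □(q ∨ ◇(¬q ∧ p)) holds vacuously. ✓
f: no successors, so □(q ∨ ◇(¬q ∧ p)) holds vacuously. ✓
Satisfying worlds: {a, c, e, f}.

4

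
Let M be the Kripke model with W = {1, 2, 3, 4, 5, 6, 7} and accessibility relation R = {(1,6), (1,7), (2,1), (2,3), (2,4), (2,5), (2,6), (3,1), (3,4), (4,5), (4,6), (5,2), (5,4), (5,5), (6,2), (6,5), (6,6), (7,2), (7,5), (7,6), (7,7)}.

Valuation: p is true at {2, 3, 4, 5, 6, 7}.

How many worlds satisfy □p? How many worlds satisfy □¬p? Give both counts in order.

For □p:
1: successors {6, 7}; p there: 6:T, 7:T. ✓
2: successors {1, 3, 4, 5, 6}; p there: 1:F, 3:T, 4:T, 5:T, 6:T. ✗
3: successors {1, 4}; p there: 1:F, 4:T. ✗
4: successors {5, 6}; p there: 5:T, 6:T. ✓
5: successors {2, 4, 5}; p there: 2:T, 4:T, 5:T. ✓
6: successors {2, 5, 6}; p there: 2:T, 5:T, 6:T. ✓
7: successors {2, 5, 6, 7}; p there: 2:T, 5:T, 6:T, 7:T. ✓
— 5 worlds.
For □¬p:
1: successors {6, 7}; ¬p there: 6:F, 7:F. ✗
2: successors {1, 3, 4, 5, 6}; ¬p there: 1:T, 3:F, 4:F, 5:F, 6:F. ✗
3: successors {1, 4}; ¬p there: 1:T, 4:F. ✗
4: successors {5, 6}; ¬p there: 5:F, 6:F. ✗
5: successors {2, 4, 5}; ¬p there: 2:F, 4:F, 5:F. ✗
6: successors {2, 5, 6}; ¬p there: 2:F, 5:F, 6:F. ✗
7: successors {2, 5, 6, 7}; ¬p there: 2:F, 5:F, 6:F, 7:F. ✗
— 0 worlds.

5 and 0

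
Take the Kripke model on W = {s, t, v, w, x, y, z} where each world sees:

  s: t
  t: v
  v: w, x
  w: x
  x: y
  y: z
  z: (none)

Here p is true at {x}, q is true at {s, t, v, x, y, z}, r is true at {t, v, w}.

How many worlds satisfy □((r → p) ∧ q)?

4

s: successors {t}; (r → p) ∧ q there: t:F. ✗
t: successors {v}; (r → p) ∧ q there: v:F. ✗
v: successors {w, x}; (r → p) ∧ q there: w:F, x:T. ✗
w: successors {x}; (r → p) ∧ q there: x:T. ✓
x: successors {y}; (r → p) ∧ q there: y:T. ✓
y: successors {z}; (r → p) ∧ q there: z:T. ✓
z: no successors, so □((r → p) ∧ q) holds vacuously. ✓
Satisfying worlds: {w, x, y, z}.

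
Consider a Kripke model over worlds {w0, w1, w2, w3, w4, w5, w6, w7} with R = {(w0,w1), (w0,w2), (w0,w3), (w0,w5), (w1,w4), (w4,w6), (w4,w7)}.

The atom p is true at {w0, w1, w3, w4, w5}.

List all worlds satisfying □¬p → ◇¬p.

{w0, w1, w4}

w0: □¬p is F, ◇¬p is T. ✓
w1: □¬p is F, ◇¬p is F. ✓
w2: □¬p is T, ◇¬p is F. ✗
w3: □¬p is T, ◇¬p is F. ✗
w4: □¬p is T, ◇¬p is T. ✓
w5: □¬p is T, ◇¬p is F. ✗
w6: □¬p is T, ◇¬p is F. ✗
w7: □¬p is T, ◇¬p is F. ✗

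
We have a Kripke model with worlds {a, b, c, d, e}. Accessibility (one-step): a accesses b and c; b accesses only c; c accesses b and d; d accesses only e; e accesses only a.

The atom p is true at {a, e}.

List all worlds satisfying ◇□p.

{c, d}

a: successors {b, c}; □p there: b:F, c:F. ✗
b: successors {c}; □p there: c:F. ✗
c: successors {b, d}; □p there: b:F, d:T. ✓
d: successors {e}; □p there: e:T. ✓
e: successors {a}; □p there: a:F. ✗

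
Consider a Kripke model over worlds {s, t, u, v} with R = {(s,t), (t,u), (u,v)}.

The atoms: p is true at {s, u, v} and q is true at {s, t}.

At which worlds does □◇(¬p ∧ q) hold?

{v}

s: successors {t}; ◇(¬p ∧ q) there: t:F. ✗
t: successors {u}; ◇(¬p ∧ q) there: u:F. ✗
u: successors {v}; ◇(¬p ∧ q) there: v:F. ✗
v: no successors, so □◇(¬p ∧ q) holds vacuously. ✓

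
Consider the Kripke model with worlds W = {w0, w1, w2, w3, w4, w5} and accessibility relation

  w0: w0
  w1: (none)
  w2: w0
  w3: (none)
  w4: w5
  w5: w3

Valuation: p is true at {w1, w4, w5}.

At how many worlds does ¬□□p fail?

3

w0: □□p is F. ✓
w1: □□p is T. ✗
w2: □□p is F. ✓
w3: □□p is T. ✗
w4: □□p is F. ✓
w5: □□p is T. ✗
Satisfying worlds: {w0, w2, w4}.
So ¬□□p fails at the other 3 worlds.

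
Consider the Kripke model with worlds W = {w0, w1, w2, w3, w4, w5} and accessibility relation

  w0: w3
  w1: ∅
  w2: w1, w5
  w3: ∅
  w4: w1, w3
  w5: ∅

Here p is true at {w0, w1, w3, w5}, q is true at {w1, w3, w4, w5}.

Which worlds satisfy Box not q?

w0: successors {w3}; not q there: w3:F. ✗
w1: no successors, so Box not q holds vacuously. ✓
w2: successors {w1, w5}; not q there: w1:F, w5:F. ✗
w3: no successors, so Box not q holds vacuously. ✓
w4: successors {w1, w3}; not q there: w1:F, w3:F. ✗
w5: no successors, so Box not q holds vacuously. ✓

{w1, w3, w5}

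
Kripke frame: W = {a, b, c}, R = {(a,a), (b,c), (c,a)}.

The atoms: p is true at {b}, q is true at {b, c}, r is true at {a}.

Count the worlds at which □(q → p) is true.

a: successors {a}; q → p there: a:T. ✓
b: successors {c}; q → p there: c:F. ✗
c: successors {a}; q → p there: a:T. ✓
Satisfying worlds: {a, c}.

2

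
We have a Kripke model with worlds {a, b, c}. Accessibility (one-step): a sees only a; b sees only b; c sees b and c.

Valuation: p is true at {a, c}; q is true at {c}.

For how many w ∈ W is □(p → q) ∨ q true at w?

2

a: □(p → q) is F, q is F. ✗
b: □(p → q) is T, q is F. ✓
c: □(p → q) is T, q is T. ✓
Satisfying worlds: {b, c}.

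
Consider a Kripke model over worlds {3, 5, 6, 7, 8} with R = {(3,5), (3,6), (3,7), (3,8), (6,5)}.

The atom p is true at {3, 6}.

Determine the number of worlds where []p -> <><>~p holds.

2

3: []p is F, <><>~p is T. ✓
5: []p is T, <><>~p is F. ✗
6: []p is F, <><>~p is F. ✓
7: []p is T, <><>~p is F. ✗
8: []p is T, <><>~p is F. ✗
Satisfying worlds: {3, 6}.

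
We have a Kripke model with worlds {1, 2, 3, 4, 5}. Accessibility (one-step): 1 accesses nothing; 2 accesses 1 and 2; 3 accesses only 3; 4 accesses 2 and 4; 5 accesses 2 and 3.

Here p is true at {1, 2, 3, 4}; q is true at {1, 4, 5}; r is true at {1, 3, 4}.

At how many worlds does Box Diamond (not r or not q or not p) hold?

4

1: no successors, so Box Diamond (not r or not q or not p) holds vacuously. ✓
2: successors {1, 2}; Diamond (not r or not q or not p) there: 1:F, 2:T. ✗
3: successors {3}; Diamond (not r or not q or not p) there: 3:T. ✓
4: successors {2, 4}; Diamond (not r or not q or not p) there: 2:T, 4:T. ✓
5: successors {2, 3}; Diamond (not r or not q or not p) there: 2:T, 3:T. ✓
Satisfying worlds: {1, 3, 4, 5}.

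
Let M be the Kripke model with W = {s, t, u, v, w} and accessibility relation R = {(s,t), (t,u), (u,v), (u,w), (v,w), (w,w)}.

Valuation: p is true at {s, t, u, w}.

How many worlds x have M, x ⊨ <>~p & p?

1

s: <>~p is F, p is T. ✗
t: <>~p is F, p is T. ✗
u: <>~p is T, p is T. ✓
v: <>~p is F, p is F. ✗
w: <>~p is F, p is T. ✗
Satisfying worlds: {u}.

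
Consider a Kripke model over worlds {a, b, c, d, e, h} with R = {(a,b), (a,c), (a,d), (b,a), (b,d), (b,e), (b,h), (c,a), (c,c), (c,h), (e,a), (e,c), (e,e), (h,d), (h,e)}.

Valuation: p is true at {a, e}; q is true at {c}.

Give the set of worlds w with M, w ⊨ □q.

a: successors {b, c, d}; q there: b:F, c:T, d:F. ✗
b: successors {a, d, e, h}; q there: a:F, d:F, e:F, h:F. ✗
c: successors {a, c, h}; q there: a:F, c:T, h:F. ✗
d: no successors, so □q holds vacuously. ✓
e: successors {a, c, e}; q there: a:F, c:T, e:F. ✗
h: successors {d, e}; q there: d:F, e:F. ✗

{d}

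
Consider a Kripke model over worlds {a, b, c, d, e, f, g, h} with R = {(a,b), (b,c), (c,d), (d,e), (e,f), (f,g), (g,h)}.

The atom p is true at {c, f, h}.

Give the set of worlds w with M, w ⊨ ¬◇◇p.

a: ◇◇p is T. ✗
b: ◇◇p is F. ✓
c: ◇◇p is F. ✓
d: ◇◇p is T. ✗
e: ◇◇p is F. ✓
f: ◇◇p is T. ✗
g: ◇◇p is F. ✓
h: ◇◇p is F. ✓

{b, c, e, g, h}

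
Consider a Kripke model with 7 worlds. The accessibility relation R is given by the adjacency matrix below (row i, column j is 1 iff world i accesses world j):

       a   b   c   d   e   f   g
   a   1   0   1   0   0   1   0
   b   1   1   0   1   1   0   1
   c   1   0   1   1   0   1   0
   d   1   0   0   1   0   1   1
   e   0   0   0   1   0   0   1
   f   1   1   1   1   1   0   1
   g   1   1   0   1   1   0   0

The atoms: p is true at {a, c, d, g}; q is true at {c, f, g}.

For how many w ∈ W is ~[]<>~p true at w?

3

a: []<>~p is T. ✗
b: []<>~p is F. ✓
c: []<>~p is T. ✗
d: []<>~p is T. ✗
e: []<>~p is T. ✗
f: []<>~p is F. ✓
g: []<>~p is F. ✓
Satisfying worlds: {b, f, g}.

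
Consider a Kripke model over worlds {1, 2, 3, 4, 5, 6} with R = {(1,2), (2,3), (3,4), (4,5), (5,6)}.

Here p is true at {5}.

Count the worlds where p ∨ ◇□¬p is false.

2

1: p is F, ◇□¬p is T. ✓
2: p is F, ◇□¬p is T. ✓
3: p is F, ◇□¬p is F. ✗
4: p is F, ◇□¬p is T. ✓
5: p is T, ◇□¬p is T. ✓
6: p is F, ◇□¬p is F. ✗
Satisfying worlds: {1, 2, 4, 5}.
So p ∨ ◇□¬p fails at the other 2 worlds.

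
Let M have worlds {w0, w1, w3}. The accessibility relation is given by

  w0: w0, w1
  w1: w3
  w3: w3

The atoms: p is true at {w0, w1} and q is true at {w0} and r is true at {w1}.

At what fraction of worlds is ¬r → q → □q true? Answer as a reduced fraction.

w0: ¬r is T, q → □q is F. ✗
w1: ¬r is F, q → □q is T. ✓
w3: ¬r is T, q → □q is T. ✓
That's 2 of 3 worlds, so 2/3.

2/3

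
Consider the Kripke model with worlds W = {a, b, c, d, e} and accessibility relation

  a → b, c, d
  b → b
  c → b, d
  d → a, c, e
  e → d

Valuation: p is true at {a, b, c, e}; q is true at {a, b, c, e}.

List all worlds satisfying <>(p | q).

a: successors {b, c, d}; p | q there: b:T, c:T, d:F. ✓
b: successors {b}; p | q there: b:T. ✓
c: successors {b, d}; p | q there: b:T, d:F. ✓
d: successors {a, c, e}; p | q there: a:T, c:T, e:T. ✓
e: successors {d}; p | q there: d:F. ✗

{a, b, c, d}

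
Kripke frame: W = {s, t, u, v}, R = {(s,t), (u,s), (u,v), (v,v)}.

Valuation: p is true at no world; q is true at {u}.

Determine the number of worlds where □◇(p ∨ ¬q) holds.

3

s: successors {t}; ◇(p ∨ ¬q) there: t:F. ✗
t: no successors, so □◇(p ∨ ¬q) holds vacuously. ✓
u: successors {s, v}; ◇(p ∨ ¬q) there: s:T, v:T. ✓
v: successors {v}; ◇(p ∨ ¬q) there: v:T. ✓
Satisfying worlds: {t, u, v}.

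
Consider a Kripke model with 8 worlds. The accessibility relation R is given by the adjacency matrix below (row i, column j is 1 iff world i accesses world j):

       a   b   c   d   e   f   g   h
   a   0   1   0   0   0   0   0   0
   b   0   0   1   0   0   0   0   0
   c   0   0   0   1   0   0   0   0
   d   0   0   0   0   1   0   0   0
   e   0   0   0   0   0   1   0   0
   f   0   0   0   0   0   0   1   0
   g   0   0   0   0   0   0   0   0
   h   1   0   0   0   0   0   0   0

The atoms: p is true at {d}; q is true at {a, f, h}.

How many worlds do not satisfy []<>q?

6

a: successors {b}; <>q there: b:F. ✗
b: successors {c}; <>q there: c:F. ✗
c: successors {d}; <>q there: d:F. ✗
d: successors {e}; <>q there: e:T. ✓
e: successors {f}; <>q there: f:F. ✗
f: successors {g}; <>q there: g:F. ✗
g: no successors, so []<>q holds vacuously. ✓
h: successors {a}; <>q there: a:F. ✗
Satisfying worlds: {d, g}.
So []<>q fails at the other 6 worlds.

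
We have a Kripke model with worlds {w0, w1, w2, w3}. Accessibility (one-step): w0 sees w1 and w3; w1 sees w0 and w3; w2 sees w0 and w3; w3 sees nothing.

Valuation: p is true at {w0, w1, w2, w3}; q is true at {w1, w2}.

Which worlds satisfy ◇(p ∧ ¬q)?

{w0, w1, w2}

w0: successors {w1, w3}; p ∧ ¬q there: w1:F, w3:T. ✓
w1: successors {w0, w3}; p ∧ ¬q there: w0:T, w3:T. ✓
w2: successors {w0, w3}; p ∧ ¬q there: w0:T, w3:T. ✓
w3: no successors, so ◇(p ∧ ¬q) fails. ✗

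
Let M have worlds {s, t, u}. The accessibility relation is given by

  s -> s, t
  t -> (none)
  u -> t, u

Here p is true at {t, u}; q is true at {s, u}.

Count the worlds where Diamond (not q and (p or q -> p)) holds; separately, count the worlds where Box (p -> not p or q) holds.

2 and 1

For Diamond (not q and (p or q -> p)):
s: successors {s, t}; not q and (p or q -> p) there: s:F, t:T. ✓
t: no successors, so Diamond (not q and (p or q -> p)) fails. ✗
u: successors {t, u}; not q and (p or q -> p) there: t:T, u:F. ✓
— 2 worlds.
For Box (p -> not p or q):
s: successors {s, t}; p -> not p or q there: s:T, t:F. ✗
t: no successors, so Box (p -> not p or q) holds vacuously. ✓
u: successors {t, u}; p -> not p or q there: t:F, u:T. ✗
— 1 world.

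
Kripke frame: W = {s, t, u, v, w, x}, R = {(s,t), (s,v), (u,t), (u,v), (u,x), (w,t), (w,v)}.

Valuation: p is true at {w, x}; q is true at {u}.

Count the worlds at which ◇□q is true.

3

s: successors {t, v}; □q there: t:T, v:T. ✓
t: no successors, so ◇□q fails. ✗
u: successors {t, v, x}; □q there: t:T, v:T, x:T. ✓
v: no successors, so ◇□q fails. ✗
w: successors {t, v}; □q there: t:T, v:T. ✓
x: no successors, so ◇□q fails. ✗
Satisfying worlds: {s, u, w}.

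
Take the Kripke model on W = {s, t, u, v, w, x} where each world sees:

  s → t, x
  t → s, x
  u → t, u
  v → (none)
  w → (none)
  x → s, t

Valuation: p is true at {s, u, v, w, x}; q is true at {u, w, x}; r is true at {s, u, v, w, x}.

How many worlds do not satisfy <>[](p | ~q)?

2

s: successors {t, x}; [](p | ~q) there: t:T, x:T. ✓
t: successors {s, x}; [](p | ~q) there: s:T, x:T. ✓
u: successors {t, u}; [](p | ~q) there: t:T, u:T. ✓
v: no successors, so <>[](p | ~q) fails. ✗
w: no successors, so <>[](p | ~q) fails. ✗
x: successors {s, t}; [](p | ~q) there: s:T, t:T. ✓
Satisfying worlds: {s, t, u, x}.
So <>[](p | ~q) fails at the other 2 worlds.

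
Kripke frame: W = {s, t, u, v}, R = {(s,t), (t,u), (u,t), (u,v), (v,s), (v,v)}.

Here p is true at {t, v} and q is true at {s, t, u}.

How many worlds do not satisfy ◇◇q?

0

s: successors {t}; ◇q there: t:T. ✓
t: successors {u}; ◇q there: u:T. ✓
u: successors {t, v}; ◇q there: t:T, v:T. ✓
v: successors {s, v}; ◇q there: s:T, v:T. ✓
Satisfying worlds: {s, t, u, v}.
So ◇◇q fails at the other 0 worlds.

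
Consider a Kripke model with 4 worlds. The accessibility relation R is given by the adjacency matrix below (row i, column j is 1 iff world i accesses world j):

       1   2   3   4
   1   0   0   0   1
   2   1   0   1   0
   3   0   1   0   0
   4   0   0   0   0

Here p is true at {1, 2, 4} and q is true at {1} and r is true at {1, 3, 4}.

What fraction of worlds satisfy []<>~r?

1: successors {4}; <>~r there: 4:F. ✗
2: successors {1, 3}; <>~r there: 1:F, 3:T. ✗
3: successors {2}; <>~r there: 2:F. ✗
4: no successors, so []<>~r holds vacuously. ✓
That's 1 of 4 worlds, so 1/4.

1/4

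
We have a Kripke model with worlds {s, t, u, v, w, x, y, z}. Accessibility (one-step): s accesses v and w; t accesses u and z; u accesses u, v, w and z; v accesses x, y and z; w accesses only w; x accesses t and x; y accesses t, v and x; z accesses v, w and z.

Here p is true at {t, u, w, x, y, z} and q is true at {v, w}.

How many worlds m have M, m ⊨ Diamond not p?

s: successors {v, w}; not p there: v:T, w:F. ✓
t: successors {u, z}; not p there: u:F, z:F. ✗
u: successors {u, v, w, z}; not p there: u:F, v:T, w:F, z:F. ✓
v: successors {x, y, z}; not p there: x:F, y:F, z:F. ✗
w: successors {w}; not p there: w:F. ✗
x: successors {t, x}; not p there: t:F, x:F. ✗
y: successors {t, v, x}; not p there: t:F, v:T, x:F. ✓
z: successors {v, w, z}; not p there: v:T, w:F, z:F. ✓
Satisfying worlds: {s, u, y, z}.

4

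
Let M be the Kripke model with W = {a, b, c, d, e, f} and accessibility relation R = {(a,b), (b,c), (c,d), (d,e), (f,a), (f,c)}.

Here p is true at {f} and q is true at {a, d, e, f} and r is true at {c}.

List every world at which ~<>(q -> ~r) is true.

a: <>(q -> ~r) is T. ✗
b: <>(q -> ~r) is T. ✗
c: <>(q -> ~r) is T. ✗
d: <>(q -> ~r) is T. ✗
e: <>(q -> ~r) is F. ✓
f: <>(q -> ~r) is T. ✗

{e}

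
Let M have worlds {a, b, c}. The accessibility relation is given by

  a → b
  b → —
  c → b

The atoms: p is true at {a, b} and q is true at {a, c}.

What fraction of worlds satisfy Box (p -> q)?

a: successors {b}; p -> q there: b:F. ✗
b: no successors, so Box (p -> q) holds vacuously. ✓
c: successors {b}; p -> q there: b:F. ✗
That's 1 of 3 worlds, so 1/3.

1/3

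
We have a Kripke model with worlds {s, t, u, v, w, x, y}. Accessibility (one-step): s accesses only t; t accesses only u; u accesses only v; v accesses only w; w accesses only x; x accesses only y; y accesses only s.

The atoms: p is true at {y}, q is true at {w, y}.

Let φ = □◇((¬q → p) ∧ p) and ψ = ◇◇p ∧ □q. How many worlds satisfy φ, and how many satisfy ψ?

For □◇((¬q → p) ∧ p):
s: successors {t}; ◇((¬q → p) ∧ p) there: t:F. ✗
t: successors {u}; ◇((¬q → p) ∧ p) there: u:F. ✗
u: successors {v}; ◇((¬q → p) ∧ p) there: v:F. ✗
v: successors {w}; ◇((¬q → p) ∧ p) there: w:F. ✗
w: successors {x}; ◇((¬q → p) ∧ p) there: x:T. ✓
x: successors {y}; ◇((¬q → p) ∧ p) there: y:F. ✗
y: successors {s}; ◇((¬q → p) ∧ p) there: s:F. ✗
— 1 world.
For ◇◇p ∧ □q:
s: ◇◇p is F, □q is F. ✗
t: ◇◇p is F, □q is F. ✗
u: ◇◇p is F, □q is F. ✗
v: ◇◇p is F, □q is T. ✗
w: ◇◇p is T, □q is F. ✗
x: ◇◇p is F, □q is T. ✗
y: ◇◇p is F, □q is F. ✗
— 0 worlds.

1 and 0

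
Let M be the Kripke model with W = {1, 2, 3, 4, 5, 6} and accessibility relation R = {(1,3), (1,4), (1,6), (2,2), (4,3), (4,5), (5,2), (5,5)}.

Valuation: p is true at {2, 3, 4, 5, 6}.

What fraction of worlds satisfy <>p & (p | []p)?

1: <>p is T, p | []p is T. ✓
2: <>p is T, p | []p is T. ✓
3: <>p is F, p | []p is T. ✗
4: <>p is T, p | []p is T. ✓
5: <>p is T, p | []p is T. ✓
6: <>p is F, p | []p is T. ✗
That's 4 of 6 worlds, so 4/6 = 2/3.

2/3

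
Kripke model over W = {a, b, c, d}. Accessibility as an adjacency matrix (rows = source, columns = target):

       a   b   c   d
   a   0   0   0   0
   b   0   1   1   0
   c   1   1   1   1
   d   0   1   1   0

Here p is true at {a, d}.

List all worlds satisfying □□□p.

{a}

a: no successors, so □□□p holds vacuously. ✓
b: successors {b, c}; □□p there: b:F, c:F. ✗
c: successors {a, b, c, d}; □□p there: a:T, b:F, c:F, d:F. ✗
d: successors {b, c}; □□p there: b:F, c:F. ✗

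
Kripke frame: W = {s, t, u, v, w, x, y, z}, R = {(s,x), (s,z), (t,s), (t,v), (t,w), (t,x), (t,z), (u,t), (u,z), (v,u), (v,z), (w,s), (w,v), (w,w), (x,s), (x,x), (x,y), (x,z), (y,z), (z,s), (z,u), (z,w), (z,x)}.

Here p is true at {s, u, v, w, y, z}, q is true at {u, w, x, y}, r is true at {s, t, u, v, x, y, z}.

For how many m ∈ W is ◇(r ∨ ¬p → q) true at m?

6

s: successors {x, z}; r ∨ ¬p → q there: x:T, z:F. ✓
t: successors {s, v, w, x, z}; r ∨ ¬p → q there: s:F, v:F, w:T, x:T, z:F. ✓
u: successors {t, z}; r ∨ ¬p → q there: t:F, z:F. ✗
v: successors {u, z}; r ∨ ¬p → q there: u:T, z:F. ✓
w: successors {s, v, w}; r ∨ ¬p → q there: s:F, v:F, w:T. ✓
x: successors {s, x, y, z}; r ∨ ¬p → q there: s:F, x:T, y:T, z:F. ✓
y: successors {z}; r ∨ ¬p → q there: z:F. ✗
z: successors {s, u, w, x}; r ∨ ¬p → q there: s:F, u:T, w:T, x:T. ✓
Satisfying worlds: {s, t, v, w, x, z}.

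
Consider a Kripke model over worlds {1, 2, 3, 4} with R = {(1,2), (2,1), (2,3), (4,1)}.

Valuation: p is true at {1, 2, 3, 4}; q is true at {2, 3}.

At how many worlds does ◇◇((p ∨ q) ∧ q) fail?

1

1: successors {2}; ◇((p ∨ q) ∧ q) there: 2:T. ✓
2: successors {1, 3}; ◇((p ∨ q) ∧ q) there: 1:T, 3:F. ✓
3: no successors, so ◇◇((p ∨ q) ∧ q) fails. ✗
4: successors {1}; ◇((p ∨ q) ∧ q) there: 1:T. ✓
Satisfying worlds: {1, 2, 4}.
So ◇◇((p ∨ q) ∧ q) fails at the other 1 world.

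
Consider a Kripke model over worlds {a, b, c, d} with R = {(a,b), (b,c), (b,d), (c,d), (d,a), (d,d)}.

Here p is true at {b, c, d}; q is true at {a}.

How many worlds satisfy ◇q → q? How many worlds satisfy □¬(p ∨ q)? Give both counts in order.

3 and 0

For ◇q → q:
a: ◇q is F, q is T. ✓
b: ◇q is F, q is F. ✓
c: ◇q is F, q is F. ✓
d: ◇q is T, q is F. ✗
— 3 worlds.
For □¬(p ∨ q):
a: successors {b}; ¬(p ∨ q) there: b:F. ✗
b: successors {c, d}; ¬(p ∨ q) there: c:F, d:F. ✗
c: successors {d}; ¬(p ∨ q) there: d:F. ✗
d: successors {a, d}; ¬(p ∨ q) there: a:F, d:F. ✗
— 0 worlds.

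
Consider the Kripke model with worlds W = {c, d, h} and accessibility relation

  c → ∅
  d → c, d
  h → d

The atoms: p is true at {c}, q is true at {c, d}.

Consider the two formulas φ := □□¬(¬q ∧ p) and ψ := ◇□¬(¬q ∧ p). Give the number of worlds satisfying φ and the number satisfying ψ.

For □□¬(¬q ∧ p):
c: no successors, so □□¬(¬q ∧ p) holds vacuously. ✓
d: successors {c, d}; □¬(¬q ∧ p) there: c:T, d:T. ✓
h: successors {d}; □¬(¬q ∧ p) there: d:T. ✓
— 3 worlds.
For ◇□¬(¬q ∧ p):
c: no successors, so ◇□¬(¬q ∧ p) fails. ✗
d: successors {c, d}; □¬(¬q ∧ p) there: c:T, d:T. ✓
h: successors {d}; □¬(¬q ∧ p) there: d:T. ✓
— 2 worlds.

3 and 2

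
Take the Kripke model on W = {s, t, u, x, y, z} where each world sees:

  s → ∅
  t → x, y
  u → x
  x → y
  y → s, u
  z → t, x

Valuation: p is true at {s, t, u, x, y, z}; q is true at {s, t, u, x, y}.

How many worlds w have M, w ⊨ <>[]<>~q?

s: no successors, so <>[]<>~q fails. ✗
t: successors {x, y}; []<>~q there: x:F, y:F. ✗
u: successors {x}; []<>~q there: x:F. ✗
x: successors {y}; []<>~q there: y:F. ✗
y: successors {s, u}; []<>~q there: s:T, u:F. ✓
z: successors {t, x}; []<>~q there: t:F, x:F. ✗
Satisfying worlds: {y}.

1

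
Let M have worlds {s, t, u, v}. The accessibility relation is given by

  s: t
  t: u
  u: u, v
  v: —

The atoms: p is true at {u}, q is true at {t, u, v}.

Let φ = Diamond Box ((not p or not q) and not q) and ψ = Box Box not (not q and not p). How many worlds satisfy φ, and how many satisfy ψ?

For Diamond Box ((not p or not q) and not q):
s: successors {t}; Box ((not p or not q) and not q) there: t:F. ✗
t: successors {u}; Box ((not p or not q) and not q) there: u:F. ✗
u: successors {u, v}; Box ((not p or not q) and not q) there: u:F, v:T. ✓
v: no successors, so Diamond Box ((not p or not q) and not q) fails. ✗
— 1 world.
For Box Box not (not q and not p):
s: successors {t}; Box not (not q and not p) there: t:T. ✓
t: successors {u}; Box not (not q and not p) there: u:T. ✓
u: successors {u, v}; Box not (not q and not p) there: u:T, v:T. ✓
v: no successors, so Box Box not (not q and not p) holds vacuously. ✓
— 4 worlds.

1 and 4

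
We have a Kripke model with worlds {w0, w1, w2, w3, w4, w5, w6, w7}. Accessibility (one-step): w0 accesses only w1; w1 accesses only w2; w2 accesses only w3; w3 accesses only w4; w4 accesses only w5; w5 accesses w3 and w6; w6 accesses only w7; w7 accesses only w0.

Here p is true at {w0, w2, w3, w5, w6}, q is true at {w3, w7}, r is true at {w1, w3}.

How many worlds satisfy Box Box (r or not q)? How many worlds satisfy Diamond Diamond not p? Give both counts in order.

7 and 3

For Box Box (r or not q):
w0: successors {w1}; Box (r or not q) there: w1:T. ✓
w1: successors {w2}; Box (r or not q) there: w2:T. ✓
w2: successors {w3}; Box (r or not q) there: w3:T. ✓
w3: successors {w4}; Box (r or not q) there: w4:T. ✓
w4: successors {w5}; Box (r or not q) there: w5:T. ✓
w5: successors {w3, w6}; Box (r or not q) there: w3:T, w6:F. ✗
w6: successors {w7}; Box (r or not q) there: w7:T. ✓
w7: successors {w0}; Box (r or not q) there: w0:T. ✓
— 7 worlds.
For Diamond Diamond not p:
w0: successors {w1}; Diamond not p there: w1:F. ✗
w1: successors {w2}; Diamond not p there: w2:F. ✗
w2: successors {w3}; Diamond not p there: w3:T. ✓
w3: successors {w4}; Diamond not p there: w4:F. ✗
w4: successors {w5}; Diamond not p there: w5:F. ✗
w5: successors {w3, w6}; Diamond not p there: w3:T, w6:T. ✓
w6: successors {w7}; Diamond not p there: w7:F. ✗
w7: successors {w0}; Diamond not p there: w0:T. ✓
— 3 worlds.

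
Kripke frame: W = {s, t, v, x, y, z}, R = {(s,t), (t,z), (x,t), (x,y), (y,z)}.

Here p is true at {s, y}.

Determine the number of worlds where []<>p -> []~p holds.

s: []<>p is F, []~p is T. ✓
t: []<>p is F, []~p is T. ✓
v: []<>p is T, []~p is T. ✓
x: []<>p is F, []~p is F. ✓
y: []<>p is F, []~p is T. ✓
z: []<>p is T, []~p is T. ✓
Satisfying worlds: {s, t, v, x, y, z}.

6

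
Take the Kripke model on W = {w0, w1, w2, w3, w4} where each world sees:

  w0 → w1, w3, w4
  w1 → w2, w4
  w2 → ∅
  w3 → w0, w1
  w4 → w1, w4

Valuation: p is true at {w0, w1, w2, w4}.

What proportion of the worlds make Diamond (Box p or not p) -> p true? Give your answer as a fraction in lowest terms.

w0: Diamond (Box p or not p) is T, p is T. ✓
w1: Diamond (Box p or not p) is T, p is T. ✓
w2: Diamond (Box p or not p) is F, p is T. ✓
w3: Diamond (Box p or not p) is T, p is F. ✗
w4: Diamond (Box p or not p) is T, p is T. ✓
That's 4 of 5 worlds, so 4/5.

4/5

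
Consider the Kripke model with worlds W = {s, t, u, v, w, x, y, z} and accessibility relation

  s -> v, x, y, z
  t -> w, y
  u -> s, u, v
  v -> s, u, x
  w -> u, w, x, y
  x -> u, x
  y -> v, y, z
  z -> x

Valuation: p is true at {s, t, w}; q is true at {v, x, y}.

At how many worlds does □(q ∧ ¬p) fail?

7

s: successors {v, x, y, z}; q ∧ ¬p there: v:T, x:T, y:T, z:F. ✗
t: successors {w, y}; q ∧ ¬p there: w:F, y:T. ✗
u: successors {s, u, v}; q ∧ ¬p there: s:F, u:F, v:T. ✗
v: successors {s, u, x}; q ∧ ¬p there: s:F, u:F, x:T. ✗
w: successors {u, w, x, y}; q ∧ ¬p there: u:F, w:F, x:T, y:T. ✗
x: successors {u, x}; q ∧ ¬p there: u:F, x:T. ✗
y: successors {v, y, z}; q ∧ ¬p there: v:T, y:T, z:F. ✗
z: successors {x}; q ∧ ¬p there: x:T. ✓
Satisfying worlds: {z}.
So □(q ∧ ¬p) fails at the other 7 worlds.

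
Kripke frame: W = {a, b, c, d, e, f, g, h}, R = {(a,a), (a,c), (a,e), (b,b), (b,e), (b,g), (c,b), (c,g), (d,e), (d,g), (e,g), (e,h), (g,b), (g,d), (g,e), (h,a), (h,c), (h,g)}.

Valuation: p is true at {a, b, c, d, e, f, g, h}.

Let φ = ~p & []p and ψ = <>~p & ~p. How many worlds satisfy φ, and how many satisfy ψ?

0 and 0

For ~p & []p:
a: ~p is F, []p is T. ✗
b: ~p is F, []p is T. ✗
c: ~p is F, []p is T. ✗
d: ~p is F, []p is T. ✗
e: ~p is F, []p is T. ✗
f: ~p is F, []p is T. ✗
g: ~p is F, []p is T. ✗
h: ~p is F, []p is T. ✗
— 0 worlds.
For <>~p & ~p:
a: <>~p is F, ~p is F. ✗
b: <>~p is F, ~p is F. ✗
c: <>~p is F, ~p is F. ✗
d: <>~p is F, ~p is F. ✗
e: <>~p is F, ~p is F. ✗
f: <>~p is F, ~p is F. ✗
g: <>~p is F, ~p is F. ✗
h: <>~p is F, ~p is F. ✗
— 0 worlds.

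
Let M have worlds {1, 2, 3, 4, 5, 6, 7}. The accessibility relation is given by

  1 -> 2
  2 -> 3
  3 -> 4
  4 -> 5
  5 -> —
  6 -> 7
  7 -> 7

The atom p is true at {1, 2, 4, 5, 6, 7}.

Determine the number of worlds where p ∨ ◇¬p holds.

6

1: p is T, ◇¬p is F. ✓
2: p is T, ◇¬p is T. ✓
3: p is F, ◇¬p is F. ✗
4: p is T, ◇¬p is F. ✓
5: p is T, ◇¬p is F. ✓
6: p is T, ◇¬p is F. ✓
7: p is T, ◇¬p is F. ✓
Satisfying worlds: {1, 2, 4, 5, 6, 7}.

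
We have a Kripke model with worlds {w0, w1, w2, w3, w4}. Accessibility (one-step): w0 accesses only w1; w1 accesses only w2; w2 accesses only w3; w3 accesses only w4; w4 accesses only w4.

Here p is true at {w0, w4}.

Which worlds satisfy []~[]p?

w0: successors {w1}; ~[]p there: w1:T. ✓
w1: successors {w2}; ~[]p there: w2:T. ✓
w2: successors {w3}; ~[]p there: w3:F. ✗
w3: successors {w4}; ~[]p there: w4:F. ✗
w4: successors {w4}; ~[]p there: w4:F. ✗

{w0, w1}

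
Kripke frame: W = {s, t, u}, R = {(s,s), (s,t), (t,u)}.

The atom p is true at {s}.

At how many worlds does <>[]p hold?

s: successors {s, t}; []p there: s:F, t:F. ✗
t: successors {u}; []p there: u:T. ✓
u: no successors, so <>[]p fails. ✗
Satisfying worlds: {t}.

1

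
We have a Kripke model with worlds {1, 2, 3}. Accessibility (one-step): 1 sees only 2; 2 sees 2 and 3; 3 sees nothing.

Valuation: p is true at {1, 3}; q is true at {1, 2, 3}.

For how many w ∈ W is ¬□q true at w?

1: □q is T. ✗
2: □q is T. ✗
3: □q is T. ✗
Satisfying worlds: ∅.

0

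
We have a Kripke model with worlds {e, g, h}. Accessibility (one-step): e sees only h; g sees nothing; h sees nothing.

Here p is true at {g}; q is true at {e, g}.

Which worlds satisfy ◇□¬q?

e: successors {h}; □¬q there: h:T. ✓
g: no successors, so ◇□¬q fails. ✗
h: no successors, so ◇□¬q fails. ✗

{e}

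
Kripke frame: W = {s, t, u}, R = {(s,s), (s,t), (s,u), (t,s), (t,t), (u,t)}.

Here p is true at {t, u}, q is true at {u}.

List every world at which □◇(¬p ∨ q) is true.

{t, u}

s: successors {s, t, u}; ◇(¬p ∨ q) there: s:T, t:T, u:F. ✗
t: successors {s, t}; ◇(¬p ∨ q) there: s:T, t:T. ✓
u: successors {t}; ◇(¬p ∨ q) there: t:T. ✓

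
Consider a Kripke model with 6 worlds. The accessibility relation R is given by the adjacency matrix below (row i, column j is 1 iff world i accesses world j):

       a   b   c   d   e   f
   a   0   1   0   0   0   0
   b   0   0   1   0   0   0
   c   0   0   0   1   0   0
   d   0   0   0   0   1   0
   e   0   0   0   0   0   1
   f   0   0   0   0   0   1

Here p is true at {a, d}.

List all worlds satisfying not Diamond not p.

{c}

a: Diamond not p is T. ✗
b: Diamond not p is T. ✗
c: Diamond not p is F. ✓
d: Diamond not p is T. ✗
e: Diamond not p is T. ✗
f: Diamond not p is T. ✗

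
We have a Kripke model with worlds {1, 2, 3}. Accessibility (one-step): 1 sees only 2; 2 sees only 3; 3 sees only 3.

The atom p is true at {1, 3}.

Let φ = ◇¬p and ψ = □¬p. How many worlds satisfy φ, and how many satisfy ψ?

For ◇¬p:
1: successors {2}; ¬p there: 2:T. ✓
2: successors {3}; ¬p there: 3:F. ✗
3: successors {3}; ¬p there: 3:F. ✗
— 1 world.
For □¬p:
1: successors {2}; ¬p there: 2:T. ✓
2: successors {3}; ¬p there: 3:F. ✗
3: successors {3}; ¬p there: 3:F. ✗
— 1 world.

1 and 1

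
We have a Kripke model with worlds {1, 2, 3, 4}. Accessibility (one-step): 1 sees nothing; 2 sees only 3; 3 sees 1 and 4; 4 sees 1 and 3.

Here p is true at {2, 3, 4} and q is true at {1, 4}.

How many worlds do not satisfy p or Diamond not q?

1: p is F, Diamond not q is F. ✗
2: p is T, Diamond not q is T. ✓
3: p is T, Diamond not q is F. ✓
4: p is T, Diamond not q is T. ✓
Satisfying worlds: {2, 3, 4}.
So p or Diamond not q fails at the other 1 world.

1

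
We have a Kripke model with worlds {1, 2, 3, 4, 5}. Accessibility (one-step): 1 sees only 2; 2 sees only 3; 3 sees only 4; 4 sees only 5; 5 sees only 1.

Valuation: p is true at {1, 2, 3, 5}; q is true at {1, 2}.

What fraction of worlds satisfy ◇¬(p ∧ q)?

1: successors {2}; ¬(p ∧ q) there: 2:F. ✗
2: successors {3}; ¬(p ∧ q) there: 3:T. ✓
3: successors {4}; ¬(p ∧ q) there: 4:T. ✓
4: successors {5}; ¬(p ∧ q) there: 5:T. ✓
5: successors {1}; ¬(p ∧ q) there: 1:F. ✗
That's 3 of 5 worlds, so 3/5.

3/5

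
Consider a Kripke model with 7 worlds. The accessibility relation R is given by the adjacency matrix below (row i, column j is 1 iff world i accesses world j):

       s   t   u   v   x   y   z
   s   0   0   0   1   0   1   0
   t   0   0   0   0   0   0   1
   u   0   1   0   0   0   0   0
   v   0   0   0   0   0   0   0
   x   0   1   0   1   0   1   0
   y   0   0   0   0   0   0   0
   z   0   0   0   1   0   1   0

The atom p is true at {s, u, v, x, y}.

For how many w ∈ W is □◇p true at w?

3

s: successors {v, y}; ◇p there: v:F, y:F. ✗
t: successors {z}; ◇p there: z:T. ✓
u: successors {t}; ◇p there: t:F. ✗
v: no successors, so □◇p holds vacuously. ✓
x: successors {t, v, y}; ◇p there: t:F, v:F, y:F. ✗
y: no successors, so □◇p holds vacuously. ✓
z: successors {v, y}; ◇p there: v:F, y:F. ✗
Satisfying worlds: {t, v, y}.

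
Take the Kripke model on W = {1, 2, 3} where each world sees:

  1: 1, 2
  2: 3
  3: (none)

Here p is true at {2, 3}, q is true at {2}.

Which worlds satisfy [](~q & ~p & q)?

{3}

1: successors {1, 2}; ~q & ~p & q there: 1:F, 2:F. ✗
2: successors {3}; ~q & ~p & q there: 3:F. ✗
3: no successors, so [](~q & ~p & q) holds vacuously. ✓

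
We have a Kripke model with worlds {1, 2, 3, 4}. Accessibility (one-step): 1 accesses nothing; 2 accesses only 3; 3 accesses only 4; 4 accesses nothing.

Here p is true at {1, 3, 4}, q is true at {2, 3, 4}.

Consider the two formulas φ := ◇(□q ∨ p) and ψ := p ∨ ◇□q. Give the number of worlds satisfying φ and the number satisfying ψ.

For ◇(□q ∨ p):
1: no successors, so ◇(□q ∨ p) fails. ✗
2: successors {3}; □q ∨ p there: 3:T. ✓
3: successors {4}; □q ∨ p there: 4:T. ✓
4: no successors, so ◇(□q ∨ p) fails. ✗
— 2 worlds.
For p ∨ ◇□q:
1: p is T, ◇□q is F. ✓
2: p is F, ◇□q is T. ✓
3: p is T, ◇□q is T. ✓
4: p is T, ◇□q is F. ✓
— 4 worlds.

2 and 4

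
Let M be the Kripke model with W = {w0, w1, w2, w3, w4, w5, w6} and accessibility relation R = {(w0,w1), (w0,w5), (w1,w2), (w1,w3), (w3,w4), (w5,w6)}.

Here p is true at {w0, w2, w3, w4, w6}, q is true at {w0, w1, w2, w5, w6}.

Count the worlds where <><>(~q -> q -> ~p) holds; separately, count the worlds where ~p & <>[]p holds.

2 and 2

For <><>(~q -> q -> ~p):
w0: successors {w1, w5}; <>(~q -> q -> ~p) there: w1:T, w5:T. ✓
w1: successors {w2, w3}; <>(~q -> q -> ~p) there: w2:F, w3:T. ✓
w2: no successors, so <><>(~q -> q -> ~p) fails. ✗
w3: successors {w4}; <>(~q -> q -> ~p) there: w4:F. ✗
w4: no successors, so <><>(~q -> q -> ~p) fails. ✗
w5: successors {w6}; <>(~q -> q -> ~p) there: w6:F. ✗
w6: no successors, so <><>(~q -> q -> ~p) fails. ✗
— 2 worlds.
For ~p & <>[]p:
w0: ~p is F, <>[]p is T. ✗
w1: ~p is T, <>[]p is T. ✓
w2: ~p is F, <>[]p is F. ✗
w3: ~p is F, <>[]p is T. ✗
w4: ~p is F, <>[]p is F. ✗
w5: ~p is T, <>[]p is T. ✓
w6: ~p is F, <>[]p is F. ✗
— 2 worlds.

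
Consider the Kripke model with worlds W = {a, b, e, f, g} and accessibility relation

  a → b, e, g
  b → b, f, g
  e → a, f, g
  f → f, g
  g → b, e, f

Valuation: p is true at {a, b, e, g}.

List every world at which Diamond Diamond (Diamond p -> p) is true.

a: successors {b, e, g}; Diamond (Diamond p -> p) there: b:T, e:T, g:T. ✓
b: successors {b, f, g}; Diamond (Diamond p -> p) there: b:T, f:T, g:T. ✓
e: successors {a, f, g}; Diamond (Diamond p -> p) there: a:T, f:T, g:T. ✓
f: successors {f, g}; Diamond (Diamond p -> p) there: f:T, g:T. ✓
g: successors {b, e, f}; Diamond (Diamond p -> p) there: b:T, e:T, f:T. ✓

{a, b, e, f, g}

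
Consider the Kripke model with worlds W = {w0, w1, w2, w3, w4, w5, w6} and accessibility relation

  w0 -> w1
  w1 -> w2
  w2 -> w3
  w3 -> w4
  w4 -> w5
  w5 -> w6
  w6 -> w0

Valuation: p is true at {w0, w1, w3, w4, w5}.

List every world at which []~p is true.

w0: successors {w1}; ~p there: w1:F. ✗
w1: successors {w2}; ~p there: w2:T. ✓
w2: successors {w3}; ~p there: w3:F. ✗
w3: successors {w4}; ~p there: w4:F. ✗
w4: successors {w5}; ~p there: w5:F. ✗
w5: successors {w6}; ~p there: w6:T. ✓
w6: successors {w0}; ~p there: w0:F. ✗

{w1, w5}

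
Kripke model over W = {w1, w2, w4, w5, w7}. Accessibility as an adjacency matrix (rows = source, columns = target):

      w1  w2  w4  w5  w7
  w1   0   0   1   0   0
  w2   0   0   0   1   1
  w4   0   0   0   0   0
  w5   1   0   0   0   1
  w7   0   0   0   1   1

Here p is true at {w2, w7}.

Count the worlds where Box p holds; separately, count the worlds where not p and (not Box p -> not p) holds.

1 and 3

For Box p:
w1: successors {w4}; p there: w4:F. ✗
w2: successors {w5, w7}; p there: w5:F, w7:T. ✗
w4: no successors, so Box p holds vacuously. ✓
w5: successors {w1, w7}; p there: w1:F, w7:T. ✗
w7: successors {w5, w7}; p there: w5:F, w7:T. ✗
— 1 world.
For not p and (not Box p -> not p):
w1: not p is T, not Box p -> not p is T. ✓
w2: not p is F, not Box p -> not p is F. ✗
w4: not p is T, not Box p -> not p is T. ✓
w5: not p is T, not Box p -> not p is T. ✓
w7: not p is F, not Box p -> not p is F. ✗
— 3 worlds.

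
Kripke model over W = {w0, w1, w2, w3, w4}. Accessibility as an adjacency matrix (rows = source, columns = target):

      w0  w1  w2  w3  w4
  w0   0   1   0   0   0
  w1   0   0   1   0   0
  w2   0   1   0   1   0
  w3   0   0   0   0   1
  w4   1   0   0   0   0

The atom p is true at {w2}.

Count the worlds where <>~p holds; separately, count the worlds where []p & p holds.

4 and 0

For <>~p:
w0: successors {w1}; ~p there: w1:T. ✓
w1: successors {w2}; ~p there: w2:F. ✗
w2: successors {w1, w3}; ~p there: w1:T, w3:T. ✓
w3: successors {w4}; ~p there: w4:T. ✓
w4: successors {w0}; ~p there: w0:T. ✓
— 4 worlds.
For []p & p:
w0: []p is F, p is F. ✗
w1: []p is T, p is F. ✗
w2: []p is F, p is T. ✗
w3: []p is F, p is F. ✗
w4: []p is F, p is F. ✗
— 0 worlds.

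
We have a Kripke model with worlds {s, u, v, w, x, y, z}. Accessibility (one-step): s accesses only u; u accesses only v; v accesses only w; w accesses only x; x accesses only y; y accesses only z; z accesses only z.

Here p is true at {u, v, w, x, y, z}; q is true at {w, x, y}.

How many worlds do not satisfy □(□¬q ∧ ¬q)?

4

s: successors {u}; □¬q ∧ ¬q there: u:T. ✓
u: successors {v}; □¬q ∧ ¬q there: v:F. ✗
v: successors {w}; □¬q ∧ ¬q there: w:F. ✗
w: successors {x}; □¬q ∧ ¬q there: x:F. ✗
x: successors {y}; □¬q ∧ ¬q there: y:F. ✗
y: successors {z}; □¬q ∧ ¬q there: z:T. ✓
z: successors {z}; □¬q ∧ ¬q there: z:T. ✓
Satisfying worlds: {s, y, z}.
So □(□¬q ∧ ¬q) fails at the other 4 worlds.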